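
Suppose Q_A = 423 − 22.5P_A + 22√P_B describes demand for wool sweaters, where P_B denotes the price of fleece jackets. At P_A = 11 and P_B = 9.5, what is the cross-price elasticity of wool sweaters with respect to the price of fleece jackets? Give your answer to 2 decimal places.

0.14

At P_A = 11 and P_B = 9.5: Q_A = 243.309.
∂Q_A/∂P_B = 22/(2√P_B) = 22/(2√9.5) = 3.5689.
ε = (∂Q_A/∂P_B)(P_B/Q_A) = 3.5689 × (9.5/243.309) ≈ 0.14.
ε > 0: substitutes.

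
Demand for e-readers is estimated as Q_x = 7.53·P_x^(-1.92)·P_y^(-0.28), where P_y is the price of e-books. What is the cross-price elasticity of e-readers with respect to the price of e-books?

In a log-linear (constant-elasticity) demand function, the coefficient on the exponent of P_y is the cross-price elasticity.
ε = -0.28. Negative, so e-readers and e-books are complements.

-0.28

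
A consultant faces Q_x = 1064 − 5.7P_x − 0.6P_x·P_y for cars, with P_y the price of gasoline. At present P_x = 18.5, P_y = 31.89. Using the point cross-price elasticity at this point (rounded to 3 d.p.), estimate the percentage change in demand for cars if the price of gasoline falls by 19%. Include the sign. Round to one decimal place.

11.1%

At P_x = 18.5, P_y = 31.89: Q_x = 604.571.
∂Q_x/∂P_y = -0.6P_x = -11.1000.
ε = (∂Q_x/∂P_y)(P_y/Q_x) = -11.1000 × 31.89/604.571 ≈ -0.586.
%ΔQ_x ≈ ε × %ΔP_y = -0.586 × (-19%) = 11.1%.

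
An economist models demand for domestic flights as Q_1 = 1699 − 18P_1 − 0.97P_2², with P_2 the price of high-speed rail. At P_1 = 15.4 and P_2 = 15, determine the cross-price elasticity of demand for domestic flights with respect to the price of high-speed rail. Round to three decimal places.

-0.363

At P_1 = 15.4 and P_2 = 15: Q_1 = 1203.55.
∂Q_1/∂P_2 = -1.94P_2 = -1.94(15) = -29.1000.
ε = (∂Q_1/∂P_2)(P_2/Q_1) = -29.1000 × (15/1203.55) ≈ -0.363.
ε < 0: complements.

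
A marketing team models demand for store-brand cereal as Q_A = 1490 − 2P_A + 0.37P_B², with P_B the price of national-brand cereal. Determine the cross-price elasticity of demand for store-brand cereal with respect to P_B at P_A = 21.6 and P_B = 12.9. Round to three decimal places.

At P_A = 21.6 and P_B = 12.9: Q_A = 1508.372.
∂Q_A/∂P_B = 0.74P_B = 0.74(12.9) = 9.5460.
ε = (∂Q_A/∂P_B)(P_B/Q_A) = 9.5460 × (12.9/1508.372) ≈ 0.082.

0.082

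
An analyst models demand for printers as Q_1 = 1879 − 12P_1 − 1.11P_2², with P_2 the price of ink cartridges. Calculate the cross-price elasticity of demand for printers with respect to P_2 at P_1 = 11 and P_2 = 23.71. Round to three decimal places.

At P_1 = 11 and P_2 = 23.71: Q_1 = 1122.998.
∂Q_1/∂P_2 = -2.22P_2 = -2.22(23.71) = -52.6362.
ε = (∂Q_1/∂P_2)(P_2/Q_1) = -52.6362 × (23.71/1122.998) ≈ -1.111.
ε < 0: complements.

-1.111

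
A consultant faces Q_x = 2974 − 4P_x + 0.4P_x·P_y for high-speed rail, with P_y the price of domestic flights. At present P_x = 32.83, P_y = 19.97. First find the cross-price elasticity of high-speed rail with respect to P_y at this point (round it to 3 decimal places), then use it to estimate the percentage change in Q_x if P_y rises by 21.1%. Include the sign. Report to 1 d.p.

1.8%

At P_x = 32.83, P_y = 19.97: Q_x = 3104.926.
∂Q_x/∂P_y = 0.4P_x = 13.1320.
ε = (∂Q_x/∂P_y)(P_y/Q_x) = 13.1320 × 19.97/3104.926 ≈ 0.084.
%ΔQ_x ≈ ε × %ΔP_y = 0.084 × (21.1%) = 1.8%.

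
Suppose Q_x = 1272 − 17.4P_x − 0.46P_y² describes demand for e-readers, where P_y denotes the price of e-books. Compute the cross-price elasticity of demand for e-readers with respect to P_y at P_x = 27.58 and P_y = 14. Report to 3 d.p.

At P_x = 27.58 and P_y = 14: Q_x = 701.948.
∂Q_x/∂P_y = -0.92P_y = -0.92(14) = -12.8800.
ε = (∂Q_x/∂P_y)(P_y/Q_x) = -12.8800 × (14/701.948) ≈ -0.257.
ε < 0: complements.

-0.257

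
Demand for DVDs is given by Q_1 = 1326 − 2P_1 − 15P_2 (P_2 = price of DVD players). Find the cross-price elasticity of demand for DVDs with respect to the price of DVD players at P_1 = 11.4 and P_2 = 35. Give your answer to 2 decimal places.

-0.67

At P_1 = 11.4 and P_2 = 35: Q_1 = 778.2.
∂Q_1/∂P_2 = -15.
ε = (∂Q_1/∂P_2)(P_2/Q_1) = -15 × (35/778.2) ≈ -0.67.
Since ε < 0, DVDs and DVD players are complements.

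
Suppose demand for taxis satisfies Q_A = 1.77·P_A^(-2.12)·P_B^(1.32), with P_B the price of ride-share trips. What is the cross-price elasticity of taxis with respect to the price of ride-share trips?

1.32

In a log-linear (constant-elasticity) demand function, the coefficient on the exponent of P_B is the cross-price elasticity.
ε = 1.32. Positive, so taxis and ride-share trips are substitutes.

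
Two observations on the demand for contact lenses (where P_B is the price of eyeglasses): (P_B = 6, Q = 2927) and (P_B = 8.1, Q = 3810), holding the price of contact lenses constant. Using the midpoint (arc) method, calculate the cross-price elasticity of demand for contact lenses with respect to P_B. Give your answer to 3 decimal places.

0.880

ΔQ_A = 3810 − 2927 = 883; ΔP_B = 8.1 − 6 = 2.1.
Midpoints: Q̄_A = 3368.5, P̄_B = 7.05.
ε = (ΔQ_A/Q̄_A)/(ΔP_B/P̄_B) = (883/3368.5)/(2.1/7.05) ≈ 0.880.
ε > 0: contact lenses and eyeglasses are substitutes.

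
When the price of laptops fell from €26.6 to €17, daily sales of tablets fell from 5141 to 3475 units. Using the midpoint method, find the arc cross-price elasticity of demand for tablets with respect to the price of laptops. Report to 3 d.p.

ΔQ_A = 3475 − 5141 = -1666; ΔP_B = 17 − 26.6 = -9.6.
Midpoints: Q̄_A = 4308.0, P̄_B = 21.80.
ε = (ΔQ_A/Q̄_A)/(ΔP_B/P̄_B) = (-1666/4308.0)/(-9.6/21.80) ≈ 0.878.

0.878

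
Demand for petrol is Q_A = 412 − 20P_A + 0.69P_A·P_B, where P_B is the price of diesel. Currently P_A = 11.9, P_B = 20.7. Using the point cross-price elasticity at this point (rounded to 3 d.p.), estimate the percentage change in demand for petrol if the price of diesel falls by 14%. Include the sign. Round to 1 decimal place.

At P_A = 11.9, P_B = 20.7: Q_A = 343.968.
∂Q_A/∂P_B = 0.69P_A = 8.2110.
ε = (∂Q_A/∂P_B)(P_B/Q_A) = 8.2110 × 20.7/343.968 ≈ 0.494.
%ΔQ_A ≈ ε × %ΔP_B = 0.494 × (-14%) = -6.9%.

-6.9%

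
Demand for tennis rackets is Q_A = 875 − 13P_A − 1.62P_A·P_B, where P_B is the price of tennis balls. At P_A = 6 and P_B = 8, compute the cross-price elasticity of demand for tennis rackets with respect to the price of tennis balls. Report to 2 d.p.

At P_A = 6 and P_B = 8: Q_A = 719.24.
∂Q_A/∂P_B = -1.62P_A = -1.62(6) = -9.7200.
ε = (∂Q_A/∂P_B)(P_B/Q_A) = -9.7200 × (8/719.24) ≈ -0.11.
ε < 0: complements.

-0.11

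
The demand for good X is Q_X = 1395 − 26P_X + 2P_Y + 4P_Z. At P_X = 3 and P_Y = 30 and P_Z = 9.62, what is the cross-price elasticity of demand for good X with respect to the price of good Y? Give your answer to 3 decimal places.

0.042

At P_X = 3 and P_Y = 30 and P_Z = 9.62: Q_X = 1415.48.
∂Q_X/∂P_Y = 2.
ε = (∂Q_X/∂P_Y)(P_Y/Q_X) = 2 × (30/1415.48) ≈ 0.042.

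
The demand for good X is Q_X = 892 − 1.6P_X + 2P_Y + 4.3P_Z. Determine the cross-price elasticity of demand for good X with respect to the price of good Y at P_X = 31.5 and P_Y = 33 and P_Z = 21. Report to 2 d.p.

At P_X = 31.5 and P_Y = 33 and P_Z = 21: Q_X = 997.9.
∂Q_X/∂P_Y = 2.
ε = (∂Q_X/∂P_Y)(P_Y/Q_X) = 2 × (33/997.9) ≈ 0.07.

0.07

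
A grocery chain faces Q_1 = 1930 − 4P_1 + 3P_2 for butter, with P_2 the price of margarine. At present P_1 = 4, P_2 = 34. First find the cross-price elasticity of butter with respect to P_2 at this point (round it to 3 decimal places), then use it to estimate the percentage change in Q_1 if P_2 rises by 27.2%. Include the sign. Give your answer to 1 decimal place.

1.4%

At P_1 = 4, P_2 = 34: Q_1 = 2016.
∂Q_1/∂P_2 = 3.
ε = (∂Q_1/∂P_2)(P_2/Q_1) = 3.0000 × 34/2016 ≈ 0.051.
%ΔQ_1 ≈ ε × %ΔP_2 = 0.051 × (27.2%) = 1.4%.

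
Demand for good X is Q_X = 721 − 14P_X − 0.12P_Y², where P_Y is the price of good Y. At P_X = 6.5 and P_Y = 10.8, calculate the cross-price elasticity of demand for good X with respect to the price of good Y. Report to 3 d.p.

At P_X = 6.5 and P_Y = 10.8: Q_X = 616.003.
∂Q_X/∂P_Y = -0.24P_Y = -0.24(10.8) = -2.5920.
ε = (∂Q_X/∂P_Y)(P_Y/Q_X) = -2.5920 × (10.8/616.003) ≈ -0.045.
ε < 0: complements.

-0.045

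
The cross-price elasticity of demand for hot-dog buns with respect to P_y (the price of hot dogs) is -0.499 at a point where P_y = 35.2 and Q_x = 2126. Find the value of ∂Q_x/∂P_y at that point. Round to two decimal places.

-30.14

ε = (∂Q_x/∂P_y)·(P_y/Q_x) ⇒ ∂Q_x/∂P_y = ε·Q_x/P_y = -0.499 × 2126/35.2 ≈ -30.14.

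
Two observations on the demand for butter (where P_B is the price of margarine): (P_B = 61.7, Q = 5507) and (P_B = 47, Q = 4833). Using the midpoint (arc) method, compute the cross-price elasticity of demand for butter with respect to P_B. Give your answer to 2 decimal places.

ΔQ_A = 4833 − 5507 = -674; ΔP_B = 47 − 61.7 = -14.7.
Midpoints: Q̄_A = 5170.0, P̄_B = 54.35.
ε = (ΔQ_A/Q̄_A)/(ΔP_B/P̄_B) = (-674/5170.0)/(-14.7/54.35) ≈ 0.48.
ε > 0: butter and margarine are substitutes.

0.48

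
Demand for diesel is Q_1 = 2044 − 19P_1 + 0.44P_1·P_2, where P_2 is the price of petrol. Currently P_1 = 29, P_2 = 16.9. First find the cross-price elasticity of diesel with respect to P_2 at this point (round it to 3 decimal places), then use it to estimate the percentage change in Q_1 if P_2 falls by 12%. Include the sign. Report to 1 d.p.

At P_1 = 29, P_2 = 16.9: Q_1 = 1708.644.
∂Q_1/∂P_2 = 0.44P_1 = 12.7600.
ε = (∂Q_1/∂P_2)(P_2/Q_1) = 12.7600 × 16.9/1708.644 ≈ 0.126.
%ΔQ_1 ≈ ε × %ΔP_2 = 0.126 × (-12%) = -1.5%.

-1.5%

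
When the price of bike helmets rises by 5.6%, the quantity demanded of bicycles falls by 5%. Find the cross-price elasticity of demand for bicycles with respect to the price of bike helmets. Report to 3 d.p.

ε = (%ΔQ of bicycles) / (%ΔP of bike helmets) = (-5%) / (5.6%) ≈ -0.893.
Negative cross-price elasticity: complements.

-0.893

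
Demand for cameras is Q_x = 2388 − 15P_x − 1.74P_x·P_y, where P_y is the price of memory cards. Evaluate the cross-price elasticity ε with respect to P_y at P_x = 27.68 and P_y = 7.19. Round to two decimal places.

-0.21

At P_x = 27.68 and P_y = 7.19: Q_x = 1626.507.
∂Q_x/∂P_y = -1.74P_x = -1.74(27.68) = -48.1632.
ε = (∂Q_x/∂P_y)(P_y/Q_x) = -48.1632 × (7.19/1626.507) ≈ -0.21.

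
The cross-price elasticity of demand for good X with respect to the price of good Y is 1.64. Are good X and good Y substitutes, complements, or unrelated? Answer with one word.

ε = 1.64 > 0, so a higher price of good Y raises demand for good X: substitutes.

substitutes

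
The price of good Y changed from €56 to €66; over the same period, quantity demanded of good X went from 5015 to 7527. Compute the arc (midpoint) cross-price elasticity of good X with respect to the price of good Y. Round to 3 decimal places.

2.444

ΔQ_X = 7527 − 5015 = 2512; ΔP_Y = 66 − 56 = 10.
Midpoints: Q̄_X = 6271.0, P̄_Y = 61.00.
ε = (ΔQ_X/Q̄_X)/(ΔP_Y/P̄_Y) = (2512/6271.0)/(10/61.00) ≈ 2.444.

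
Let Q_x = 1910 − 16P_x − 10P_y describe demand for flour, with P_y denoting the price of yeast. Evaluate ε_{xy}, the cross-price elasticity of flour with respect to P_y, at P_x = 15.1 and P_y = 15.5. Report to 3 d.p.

At P_x = 15.1 and P_y = 15.5: Q_x = 1513.4.
∂Q_x/∂P_y = -10.
ε = (∂Q_x/∂P_y)(P_y/Q_x) = -10 × (15.5/1513.4) ≈ -0.102.
Since ε < 0, flour and yeast are complements.

-0.102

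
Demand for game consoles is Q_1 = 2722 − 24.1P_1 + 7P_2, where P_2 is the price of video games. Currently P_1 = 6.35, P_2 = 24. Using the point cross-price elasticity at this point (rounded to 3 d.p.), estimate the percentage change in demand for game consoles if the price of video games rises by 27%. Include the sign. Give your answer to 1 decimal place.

1.6%

At P_1 = 6.35, P_2 = 24: Q_1 = 2736.965.
∂Q_1/∂P_2 = 7.
ε = (∂Q_1/∂P_2)(P_2/Q_1) = 7.0000 × 24/2736.965 ≈ 0.061.
%ΔQ_1 ≈ ε × %ΔP_2 = 0.061 × (27%) = 1.6%.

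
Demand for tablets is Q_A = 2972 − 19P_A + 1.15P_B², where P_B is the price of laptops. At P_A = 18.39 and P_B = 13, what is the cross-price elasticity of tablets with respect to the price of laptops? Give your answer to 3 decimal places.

0.138

At P_A = 18.39 and P_B = 13: Q_A = 2816.94.
∂Q_A/∂P_B = 2.3P_B = 2.3(13) = 29.9000.
ε = (∂Q_A/∂P_B)(P_B/Q_A) = 29.9000 × (13/2816.94) ≈ 0.138.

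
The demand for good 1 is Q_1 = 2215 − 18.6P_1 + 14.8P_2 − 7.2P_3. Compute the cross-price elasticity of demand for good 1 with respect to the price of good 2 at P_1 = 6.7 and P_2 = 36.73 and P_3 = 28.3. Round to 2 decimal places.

0.22

At P_1 = 6.7 and P_2 = 36.73 and P_3 = 28.3: Q_1 = 2430.224.
∂Q_1/∂P_2 = 14.8.
ε = (∂Q_1/∂P_2)(P_2/Q_1) = 14.8 × (36.73/2430.224) ≈ 0.22.
Since ε > 0, good 1 and good 2 are substitutes.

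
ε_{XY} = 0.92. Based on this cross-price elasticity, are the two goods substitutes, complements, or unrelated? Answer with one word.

ε = 0.92 > 0, so a higher price of good Y raises demand for good X: substitutes.

substitutes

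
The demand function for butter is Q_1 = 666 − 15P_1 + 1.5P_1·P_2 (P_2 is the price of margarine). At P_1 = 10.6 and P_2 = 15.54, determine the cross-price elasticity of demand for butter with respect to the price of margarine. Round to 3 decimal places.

0.328

At P_1 = 10.6 and P_2 = 15.54: Q_1 = 754.086.
∂Q_1/∂P_2 = 1.5P_1 = 1.5(10.6) = 15.9000.
ε = (∂Q_1/∂P_2)(P_2/Q_1) = 15.9000 × (15.54/754.086) ≈ 0.328.
ε > 0: substitutes.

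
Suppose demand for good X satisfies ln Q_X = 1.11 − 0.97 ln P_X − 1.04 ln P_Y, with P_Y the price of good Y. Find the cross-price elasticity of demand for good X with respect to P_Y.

In a log-linear (constant-elasticity) demand function, the coefficient on ln P_Y is the cross-price elasticity.
ε = -1.04. Negative, so good X and good Y are complements.

-1.04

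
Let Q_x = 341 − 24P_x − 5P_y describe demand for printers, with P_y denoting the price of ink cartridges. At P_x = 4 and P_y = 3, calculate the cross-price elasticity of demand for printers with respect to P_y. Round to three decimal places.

At P_x = 4 and P_y = 3: Q_x = 230.
∂Q_x/∂P_y = -5.
ε = (∂Q_x/∂P_y)(P_y/Q_x) = -5 × (3/230) ≈ -0.065.
Since ε < 0, printers and ink cartridges are complements.

-0.065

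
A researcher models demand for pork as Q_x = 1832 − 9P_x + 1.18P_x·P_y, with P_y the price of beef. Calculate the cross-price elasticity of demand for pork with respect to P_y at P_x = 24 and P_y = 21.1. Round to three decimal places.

0.270

At P_x = 24 and P_y = 21.1: Q_x = 2213.552.
∂Q_x/∂P_y = 1.18P_x = 1.18(24) = 28.3200.
ε = (∂Q_x/∂P_y)(P_y/Q_x) = 28.3200 × (21.1/2213.552) ≈ 0.270.
ε > 0: substitutes.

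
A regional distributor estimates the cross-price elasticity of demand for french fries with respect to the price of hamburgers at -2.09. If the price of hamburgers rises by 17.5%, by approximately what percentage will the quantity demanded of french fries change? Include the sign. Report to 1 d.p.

-36.6%

%ΔQ ≈ ε × %ΔP of hamburgers = -2.09 × (17.5%) = -36.6%.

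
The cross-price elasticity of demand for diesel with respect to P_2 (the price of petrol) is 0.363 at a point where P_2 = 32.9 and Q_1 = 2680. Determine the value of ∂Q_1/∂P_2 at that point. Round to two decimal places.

ε = (∂Q_1/∂P_2)·(P_2/Q_1) ⇒ ∂Q_1/∂P_2 = ε·Q_1/P_2 = 0.363 × 2680/32.9 ≈ 29.57.

29.57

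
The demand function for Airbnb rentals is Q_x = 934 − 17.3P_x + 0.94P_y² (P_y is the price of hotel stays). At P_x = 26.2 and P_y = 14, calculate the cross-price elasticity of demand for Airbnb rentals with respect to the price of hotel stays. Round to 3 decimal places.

At P_x = 26.2 and P_y = 14: Q_x = 664.98.
∂Q_x/∂P_y = 1.88P_y = 1.88(14) = 26.3200.
ε = (∂Q_x/∂P_y)(P_y/Q_x) = 26.3200 × (14/664.98) ≈ 0.554.

0.554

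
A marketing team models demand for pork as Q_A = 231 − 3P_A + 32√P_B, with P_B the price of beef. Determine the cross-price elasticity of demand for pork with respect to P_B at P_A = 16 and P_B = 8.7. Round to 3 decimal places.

At P_A = 16 and P_B = 8.7: Q_A = 277.386.
∂Q_A/∂P_B = 32/(2√P_B) = 32/(2√8.7) = 5.4245.
ε = (∂Q_A/∂P_B)(P_B/Q_A) = 5.4245 × (8.7/277.386) ≈ 0.170.
ε > 0: substitutes.

0.170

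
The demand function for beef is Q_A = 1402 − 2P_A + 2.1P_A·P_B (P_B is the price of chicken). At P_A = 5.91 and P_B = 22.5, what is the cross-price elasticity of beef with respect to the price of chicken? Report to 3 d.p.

At P_A = 5.91 and P_B = 22.5: Q_A = 1669.428.
∂Q_A/∂P_B = 2.1P_A = 2.1(5.91) = 12.4110.
ε = (∂Q_A/∂P_B)(P_B/Q_A) = 12.4110 × (22.5/1669.428) ≈ 0.167.
ε > 0: substitutes.

0.167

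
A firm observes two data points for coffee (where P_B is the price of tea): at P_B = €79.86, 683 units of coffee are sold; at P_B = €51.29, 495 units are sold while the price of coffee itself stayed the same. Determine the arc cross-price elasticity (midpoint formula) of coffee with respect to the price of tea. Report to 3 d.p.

0.733

ΔQ_A = 495 − 683 = -188; ΔP_B = 51.29 − 79.86 = -28.57.
Midpoints: Q̄_A = 589.0, P̄_B = 65.58.
ε = (ΔQ_A/Q̄_A)/(ΔP_B/P̄_B) = (-188/589.0)/(-28.57/65.58) ≈ 0.733.
ε > 0: coffee and tea are substitutes.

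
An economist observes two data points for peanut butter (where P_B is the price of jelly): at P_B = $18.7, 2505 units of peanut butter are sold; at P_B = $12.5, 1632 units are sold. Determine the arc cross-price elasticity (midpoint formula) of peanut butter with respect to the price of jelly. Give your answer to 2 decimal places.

ΔQ_A = 1632 − 2505 = -873; ΔP_B = 12.5 − 18.7 = -6.2.
Midpoints: Q̄_A = 2068.5, P̄_B = 15.60.
ε = (ΔQ_A/Q̄_A)/(ΔP_B/P̄_B) = (-873/2068.5)/(-6.2/15.60) ≈ 1.06.

1.06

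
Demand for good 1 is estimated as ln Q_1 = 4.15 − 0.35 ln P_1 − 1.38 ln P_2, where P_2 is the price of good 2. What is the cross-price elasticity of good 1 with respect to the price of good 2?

In a log-linear (constant-elasticity) demand function, the coefficient on ln P_2 is the cross-price elasticity.
ε = -1.38. Negative, so good 1 and good 2 are complements.

-1.38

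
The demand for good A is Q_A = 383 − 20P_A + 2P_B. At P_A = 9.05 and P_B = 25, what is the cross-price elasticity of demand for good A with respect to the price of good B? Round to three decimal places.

0.198

At P_A = 9.05 and P_B = 25: Q_A = 252.
∂Q_A/∂P_B = 2.
ε = (∂Q_A/∂P_B)(P_B/Q_A) = 2 × (25/252) ≈ 0.198.
Since ε > 0, good A and good B are substitutes.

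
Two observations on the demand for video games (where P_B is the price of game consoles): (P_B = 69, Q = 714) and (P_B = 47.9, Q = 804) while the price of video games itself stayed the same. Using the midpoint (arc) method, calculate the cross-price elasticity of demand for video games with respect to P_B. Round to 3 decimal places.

ΔQ_A = 804 − 714 = 90; ΔP_B = 47.9 − 69 = -21.1.
Midpoints: Q̄_A = 759.0, P̄_B = 58.45.
ε = (ΔQ_A/Q̄_A)/(ΔP_B/P̄_B) = (90/759.0)/(-21.1/58.45) ≈ -0.328.
ε < 0: video games and game consoles are complements.

-0.328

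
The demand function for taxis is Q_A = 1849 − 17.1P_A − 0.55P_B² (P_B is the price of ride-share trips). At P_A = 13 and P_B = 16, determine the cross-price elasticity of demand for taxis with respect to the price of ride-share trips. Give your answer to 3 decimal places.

-0.190

At P_A = 13 and P_B = 16: Q_A = 1485.9.
∂Q_A/∂P_B = -1.1P_B = -1.1(16) = -17.6000.
ε = (∂Q_A/∂P_B)(P_B/Q_A) = -17.6000 × (16/1485.9) ≈ -0.190.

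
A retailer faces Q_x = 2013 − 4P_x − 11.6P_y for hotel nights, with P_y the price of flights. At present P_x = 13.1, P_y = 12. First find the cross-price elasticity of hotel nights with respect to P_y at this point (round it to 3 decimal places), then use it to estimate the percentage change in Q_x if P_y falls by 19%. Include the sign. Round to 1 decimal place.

1.4%

At P_x = 13.1, P_y = 12: Q_x = 1821.4.
∂Q_x/∂P_y = -11.6.
ε = (∂Q_x/∂P_y)(P_y/Q_x) = -11.6000 × 12/1821.4 ≈ -0.076.
%ΔQ_x ≈ ε × %ΔP_y = -0.076 × (-19%) = 1.4%.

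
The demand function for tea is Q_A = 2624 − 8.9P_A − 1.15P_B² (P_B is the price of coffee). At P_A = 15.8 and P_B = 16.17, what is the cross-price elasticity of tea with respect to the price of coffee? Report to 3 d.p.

-0.276

At P_A = 15.8 and P_B = 16.17: Q_A = 2182.691.
∂Q_A/∂P_B = -2.3P_B = -2.3(16.17) = -37.1910.
ε = (∂Q_A/∂P_B)(P_B/Q_A) = -37.1910 × (16.17/2182.691) ≈ -0.276.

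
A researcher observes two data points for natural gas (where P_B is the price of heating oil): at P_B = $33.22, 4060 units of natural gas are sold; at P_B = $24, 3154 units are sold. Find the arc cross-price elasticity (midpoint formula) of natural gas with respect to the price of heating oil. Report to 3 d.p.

ΔQ_A = 3154 − 4060 = -906; ΔP_B = 24 − 33.22 = -9.22.
Midpoints: Q̄_A = 3607.0, P̄_B = 28.61.
ε = (ΔQ_A/Q̄_A)/(ΔP_B/P̄_B) = (-906/3607.0)/(-9.22/28.61) ≈ 0.779.
ε > 0: natural gas and heating oil are substitutes.

0.779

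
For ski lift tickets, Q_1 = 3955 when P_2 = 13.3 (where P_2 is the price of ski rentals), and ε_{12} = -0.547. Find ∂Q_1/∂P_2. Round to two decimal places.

-162.66

ε = (∂Q_1/∂P_2)·(P_2/Q_1) ⇒ ∂Q_1/∂P_2 = ε·Q_1/P_2 = -0.547 × 3955/13.3 ≈ -162.66.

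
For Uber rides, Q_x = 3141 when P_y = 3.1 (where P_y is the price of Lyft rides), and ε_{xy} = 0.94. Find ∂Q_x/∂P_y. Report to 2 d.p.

952.43

ε = (∂Q_x/∂P_y)·(P_y/Q_x) ⇒ ∂Q_x/∂P_y = ε·Q_x/P_y = 0.94 × 3141/3.1 ≈ 952.43.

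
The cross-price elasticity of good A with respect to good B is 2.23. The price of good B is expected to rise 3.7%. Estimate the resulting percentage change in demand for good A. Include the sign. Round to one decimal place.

%ΔQ ≈ ε × %ΔP of good B = 2.23 × (3.7%) = 8.3%.
Demand for good A rises by about 8.3%.

8.3%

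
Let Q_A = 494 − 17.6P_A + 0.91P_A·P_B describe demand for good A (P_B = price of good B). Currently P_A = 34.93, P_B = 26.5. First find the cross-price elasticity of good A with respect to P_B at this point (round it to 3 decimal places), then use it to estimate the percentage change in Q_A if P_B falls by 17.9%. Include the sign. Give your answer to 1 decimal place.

-20.9%

At P_A = 34.93, P_B = 26.5: Q_A = 721.569.
∂Q_A/∂P_B = 0.91P_A = 31.7863.
ε = (∂Q_A/∂P_B)(P_B/Q_A) = 31.7863 × 26.5/721.569 ≈ 1.167.
%ΔQ_A ≈ ε × %ΔP_B = 1.167 × (-17.9%) = -20.9%.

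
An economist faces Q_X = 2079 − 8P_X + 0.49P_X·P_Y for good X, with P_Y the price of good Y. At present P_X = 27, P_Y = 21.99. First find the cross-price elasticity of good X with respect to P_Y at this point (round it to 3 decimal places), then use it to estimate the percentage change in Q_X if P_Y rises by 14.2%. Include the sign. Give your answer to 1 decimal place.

1.9%

At P_X = 27, P_Y = 21.99: Q_X = 2153.928.
∂Q_X/∂P_Y = 0.49P_X = 13.2300.
ε = (∂Q_X/∂P_Y)(P_Y/Q_X) = 13.2300 × 21.99/2153.928 ≈ 0.135.
%ΔQ_X ≈ ε × %ΔP_Y = 0.135 × (14.2%) = 1.9%.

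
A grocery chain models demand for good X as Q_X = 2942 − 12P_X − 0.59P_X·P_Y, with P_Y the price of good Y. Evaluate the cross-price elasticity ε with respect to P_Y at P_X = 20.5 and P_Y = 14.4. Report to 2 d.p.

-0.07

At P_X = 20.5 and P_Y = 14.4: Q_X = 2521.832.
∂Q_X/∂P_Y = -0.59P_X = -0.59(20.5) = -12.0950.
ε = (∂Q_X/∂P_Y)(P_Y/Q_X) = -12.0950 × (14.4/2521.832) ≈ -0.07.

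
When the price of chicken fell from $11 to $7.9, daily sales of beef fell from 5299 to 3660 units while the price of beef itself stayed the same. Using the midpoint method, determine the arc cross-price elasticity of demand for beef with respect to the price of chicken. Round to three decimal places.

1.115

ΔQ_A = 3660 − 5299 = -1639; ΔP_B = 7.9 − 11 = -3.1.
Midpoints: Q̄_A = 4479.5, P̄_B = 9.45.
ε = (ΔQ_A/Q̄_A)/(ΔP_B/P̄_B) = (-1639/4479.5)/(-3.1/9.45) ≈ 1.115.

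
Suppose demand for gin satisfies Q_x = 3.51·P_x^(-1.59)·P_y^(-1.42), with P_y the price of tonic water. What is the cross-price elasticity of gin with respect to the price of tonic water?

-1.42

In a log-linear (constant-elasticity) demand function, the coefficient on the exponent of P_y is the cross-price elasticity.
ε = -1.42. Negative, so gin and tonic water are complements.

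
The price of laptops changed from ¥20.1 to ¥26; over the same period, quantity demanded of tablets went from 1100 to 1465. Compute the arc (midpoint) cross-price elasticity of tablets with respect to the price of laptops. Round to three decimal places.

1.112

ΔQ_A = 1465 − 1100 = 365; ΔP_B = 26 − 20.1 = 5.9.
Midpoints: Q̄_A = 1282.5, P̄_B = 23.05.
ε = (ΔQ_A/Q̄_A)/(ΔP_B/P̄_B) = (365/1282.5)/(5.9/23.05) ≈ 1.112.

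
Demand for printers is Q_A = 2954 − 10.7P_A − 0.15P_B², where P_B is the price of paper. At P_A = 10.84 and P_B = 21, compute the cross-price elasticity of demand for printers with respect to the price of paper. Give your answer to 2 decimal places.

At P_A = 10.84 and P_B = 21: Q_A = 2771.862.
∂Q_A/∂P_B = -0.3P_B = -0.3(21) = -6.3000.
ε = (∂Q_A/∂P_B)(P_B/Q_A) = -6.3000 × (21/2771.862) ≈ -0.05.

-0.05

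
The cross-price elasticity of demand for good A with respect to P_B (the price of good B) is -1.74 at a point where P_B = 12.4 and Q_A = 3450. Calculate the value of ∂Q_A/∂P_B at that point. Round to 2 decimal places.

ε = (∂Q_A/∂P_B)·(P_B/Q_A) ⇒ ∂Q_A/∂P_B = ε·Q_A/P_B = -1.74 × 3450/12.4 ≈ -484.11.

-484.11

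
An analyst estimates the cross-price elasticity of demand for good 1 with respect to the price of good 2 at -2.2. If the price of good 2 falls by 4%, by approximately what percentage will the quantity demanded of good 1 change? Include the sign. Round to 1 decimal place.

8.8%

%ΔQ ≈ ε × %ΔP of good 2 = -2.2 × (-4%) = 8.8%.
Demand for good 1 rises by about 8.8%.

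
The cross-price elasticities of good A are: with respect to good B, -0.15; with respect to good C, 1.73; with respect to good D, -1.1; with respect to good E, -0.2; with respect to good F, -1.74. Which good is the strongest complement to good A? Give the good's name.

Complements have ε < 0. The most negative value is -1.74 (good F).

good F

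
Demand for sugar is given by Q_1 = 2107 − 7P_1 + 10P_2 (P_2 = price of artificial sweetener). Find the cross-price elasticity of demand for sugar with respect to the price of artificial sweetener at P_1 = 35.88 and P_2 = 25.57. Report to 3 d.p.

0.121

At P_1 = 35.88 and P_2 = 25.57: Q_1 = 2111.54.
∂Q_1/∂P_2 = 10.
ε = (∂Q_1/∂P_2)(P_2/Q_1) = 10 × (25.57/2111.54) ≈ 0.121.
Since ε > 0, sugar and artificial sweetener are substitutes.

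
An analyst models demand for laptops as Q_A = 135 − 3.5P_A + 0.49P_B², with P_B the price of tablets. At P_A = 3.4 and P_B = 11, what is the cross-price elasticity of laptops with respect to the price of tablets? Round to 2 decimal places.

0.65

At P_A = 3.4 and P_B = 11: Q_A = 182.39.
∂Q_A/∂P_B = 0.98P_B = 0.98(11) = 10.7800.
ε = (∂Q_A/∂P_B)(P_B/Q_A) = 10.7800 × (11/182.39) ≈ 0.65.
ε > 0: substitutes.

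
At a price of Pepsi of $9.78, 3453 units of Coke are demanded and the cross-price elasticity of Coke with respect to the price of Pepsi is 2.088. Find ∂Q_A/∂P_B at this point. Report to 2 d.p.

737.20

ε = (∂Q_A/∂P_B)·(P_B/Q_A) ⇒ ∂Q_A/∂P_B = ε·Q_A/P_B = 2.088 × 3453/9.78 ≈ 737.20.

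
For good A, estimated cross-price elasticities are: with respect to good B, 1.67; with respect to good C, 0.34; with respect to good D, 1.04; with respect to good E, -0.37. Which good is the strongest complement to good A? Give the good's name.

good E

Complements have ε < 0. The most negative value is -0.37 (good E).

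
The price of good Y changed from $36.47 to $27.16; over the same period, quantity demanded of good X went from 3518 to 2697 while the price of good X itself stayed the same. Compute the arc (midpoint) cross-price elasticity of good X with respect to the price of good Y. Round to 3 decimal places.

0.903

ΔQ_X = 2697 − 3518 = -821; ΔP_Y = 27.16 − 36.47 = -9.31.
Midpoints: Q̄_X = 3107.5, P̄_Y = 31.81.
ε = (ΔQ_X/Q̄_X)/(ΔP_Y/P̄_Y) = (-821/3107.5)/(-9.31/31.81) ≈ 0.903.
ε > 0: good X and good Y are substitutes.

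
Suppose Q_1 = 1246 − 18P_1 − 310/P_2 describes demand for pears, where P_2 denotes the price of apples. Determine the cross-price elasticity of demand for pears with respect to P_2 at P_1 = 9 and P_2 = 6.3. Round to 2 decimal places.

At P_1 = 9 and P_2 = 6.3: Q_1 = 1034.794.
∂Q_1/∂P_2 = 310/P_2² = 7.8105.
ε = (∂Q_1/∂P_2)(P_2/Q_1) = 7.8105 × (6.3/1034.794) ≈ 0.05.

0.05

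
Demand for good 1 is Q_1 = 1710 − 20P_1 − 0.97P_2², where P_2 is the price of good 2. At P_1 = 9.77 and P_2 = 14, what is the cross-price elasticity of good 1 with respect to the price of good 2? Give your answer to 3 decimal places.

At P_1 = 9.77 and P_2 = 14: Q_1 = 1324.48.
∂Q_1/∂P_2 = -1.94P_2 = -1.94(14) = -27.1600.
ε = (∂Q_1/∂P_2)(P_2/Q_1) = -27.1600 × (14/1324.48) ≈ -0.287.

-0.287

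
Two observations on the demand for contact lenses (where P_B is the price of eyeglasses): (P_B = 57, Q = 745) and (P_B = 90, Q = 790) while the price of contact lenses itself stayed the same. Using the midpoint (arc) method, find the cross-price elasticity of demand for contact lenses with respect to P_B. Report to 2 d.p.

0.13

ΔQ_A = 790 − 745 = 45; ΔP_B = 90 − 57 = 33.
Midpoints: Q̄_A = 767.5, P̄_B = 73.50.
ε = (ΔQ_A/Q̄_A)/(ΔP_B/P̄_B) = (45/767.5)/(33/73.50) ≈ 0.13.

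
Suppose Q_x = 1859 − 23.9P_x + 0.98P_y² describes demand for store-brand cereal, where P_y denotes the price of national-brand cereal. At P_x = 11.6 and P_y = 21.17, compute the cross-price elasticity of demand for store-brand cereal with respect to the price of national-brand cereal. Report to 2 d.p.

0.43

At P_x = 11.6 and P_y = 21.17: Q_x = 2020.966.
∂Q_x/∂P_y = 1.96P_y = 1.96(21.17) = 41.4932.
ε = (∂Q_x/∂P_y)(P_y/Q_x) = 41.4932 × (21.17/2020.966) ≈ 0.43.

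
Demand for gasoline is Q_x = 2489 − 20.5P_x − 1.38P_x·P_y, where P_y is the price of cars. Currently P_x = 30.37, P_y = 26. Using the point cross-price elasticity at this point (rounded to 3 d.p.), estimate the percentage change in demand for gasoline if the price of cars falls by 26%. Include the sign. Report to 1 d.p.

At P_x = 30.37, P_y = 26: Q_x = 776.739.
∂Q_x/∂P_y = -1.38P_x = -41.9106.
ε = (∂Q_x/∂P_y)(P_y/Q_x) = -41.9106 × 26/776.739 ≈ -1.403.
%ΔQ_x ≈ ε × %ΔP_y = -1.403 × (-26%) = 36.5%.

36.5%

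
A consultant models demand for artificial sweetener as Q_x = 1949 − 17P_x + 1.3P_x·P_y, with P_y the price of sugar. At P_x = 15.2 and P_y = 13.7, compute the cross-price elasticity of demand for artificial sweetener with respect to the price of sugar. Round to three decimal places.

0.138

At P_x = 15.2 and P_y = 13.7: Q_x = 1961.312.
∂Q_x/∂P_y = 1.3P_x = 1.3(15.2) = 19.7600.
ε = (∂Q_x/∂P_y)(P_y/Q_x) = 19.7600 × (13.7/1961.312) ≈ 0.138.
ε > 0: substitutes.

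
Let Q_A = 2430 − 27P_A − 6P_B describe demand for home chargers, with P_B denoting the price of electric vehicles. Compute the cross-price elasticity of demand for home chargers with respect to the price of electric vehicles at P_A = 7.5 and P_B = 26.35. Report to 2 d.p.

At P_A = 7.5 and P_B = 26.35: Q_A = 2069.4.
∂Q_A/∂P_B = -6.
ε = (∂Q_A/∂P_B)(P_B/Q_A) = -6 × (26.35/2069.4) ≈ -0.08.
Since ε < 0, home chargers and electric vehicles are complements.

-0.08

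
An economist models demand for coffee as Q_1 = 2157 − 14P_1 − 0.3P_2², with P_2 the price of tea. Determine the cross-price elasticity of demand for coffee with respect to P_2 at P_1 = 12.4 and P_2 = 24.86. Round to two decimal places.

At P_1 = 12.4 and P_2 = 24.86: Q_1 = 1797.994.
∂Q_1/∂P_2 = -0.6P_2 = -0.6(24.86) = -14.9160.
ε = (∂Q_1/∂P_2)(P_2/Q_1) = -14.9160 × (24.86/1797.994) ≈ -0.21.
ε < 0: complements.

-0.21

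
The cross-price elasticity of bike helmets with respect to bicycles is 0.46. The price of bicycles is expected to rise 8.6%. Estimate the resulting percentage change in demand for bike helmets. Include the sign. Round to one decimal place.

%ΔQ ≈ ε × %ΔP of bicycles = 0.46 × (8.6%) = 4.0%.

4.0%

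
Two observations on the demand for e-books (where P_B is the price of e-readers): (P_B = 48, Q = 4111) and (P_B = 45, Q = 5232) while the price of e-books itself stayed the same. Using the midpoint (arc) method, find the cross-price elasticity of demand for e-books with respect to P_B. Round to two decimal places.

ΔQ_A = 5232 − 4111 = 1121; ΔP_B = 45 − 48 = -3.
Midpoints: Q̄_A = 4671.5, P̄_B = 46.50.
ε = (ΔQ_A/Q̄_A)/(ΔP_B/P̄_B) = (1121/4671.5)/(-3/46.50) ≈ -3.72.
ε < 0: e-books and e-readers are complements.

-3.72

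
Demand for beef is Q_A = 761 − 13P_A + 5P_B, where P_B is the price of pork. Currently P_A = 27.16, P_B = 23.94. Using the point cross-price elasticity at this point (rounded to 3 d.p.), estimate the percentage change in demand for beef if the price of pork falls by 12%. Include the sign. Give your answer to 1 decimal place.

At P_A = 27.16, P_B = 23.94: Q_A = 527.62.
∂Q_A/∂P_B = 5.
ε = (∂Q_A/∂P_B)(P_B/Q_A) = 5.0000 × 23.94/527.62 ≈ 0.227.
%ΔQ_A ≈ ε × %ΔP_B = 0.227 × (-12%) = -2.7%.

-2.7%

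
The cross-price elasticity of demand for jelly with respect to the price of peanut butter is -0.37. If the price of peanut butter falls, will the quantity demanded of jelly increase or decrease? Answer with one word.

increase

ε < 0 and the price of peanut butter falls, so the quantity of jelly moves in the opposite direction: it increases.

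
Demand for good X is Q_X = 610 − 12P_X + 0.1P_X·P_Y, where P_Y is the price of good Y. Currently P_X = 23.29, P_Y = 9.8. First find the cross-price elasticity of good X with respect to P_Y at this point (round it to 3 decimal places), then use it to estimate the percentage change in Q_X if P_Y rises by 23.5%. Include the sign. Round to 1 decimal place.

At P_X = 23.29, P_Y = 9.8: Q_X = 353.344.
∂Q_X/∂P_Y = 0.1P_X = 2.3290.
ε = (∂Q_X/∂P_Y)(P_Y/Q_X) = 2.3290 × 9.8/353.344 ≈ 0.065.
%ΔQ_X ≈ ε × %ΔP_Y = 0.065 × (23.5%) = 1.5%.

1.5%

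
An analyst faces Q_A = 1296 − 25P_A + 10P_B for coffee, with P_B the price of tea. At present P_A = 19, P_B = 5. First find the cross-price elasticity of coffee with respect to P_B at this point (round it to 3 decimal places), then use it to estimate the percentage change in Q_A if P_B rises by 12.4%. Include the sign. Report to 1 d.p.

0.7%

At P_A = 19, P_B = 5: Q_A = 871.
∂Q_A/∂P_B = 10.
ε = (∂Q_A/∂P_B)(P_B/Q_A) = 10.0000 × 5/871 ≈ 0.057.
%ΔQ_A ≈ ε × %ΔP_B = 0.057 × (12.4%) = 0.7%.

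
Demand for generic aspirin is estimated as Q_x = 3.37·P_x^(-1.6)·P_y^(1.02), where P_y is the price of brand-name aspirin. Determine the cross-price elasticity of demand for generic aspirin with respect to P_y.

In a log-linear (constant-elasticity) demand function, the coefficient on the exponent of P_y is the cross-price elasticity.
ε = 1.02. Positive, so generic aspirin and brand-name aspirin are substitutes.

1.02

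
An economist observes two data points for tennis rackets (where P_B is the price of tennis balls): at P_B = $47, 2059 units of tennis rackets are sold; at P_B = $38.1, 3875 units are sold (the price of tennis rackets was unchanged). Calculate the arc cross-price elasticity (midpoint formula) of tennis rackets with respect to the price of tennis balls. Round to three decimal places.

ΔQ_A = 3875 − 2059 = 1816; ΔP_B = 38.1 − 47 = -8.9.
Midpoints: Q̄_A = 2967.0, P̄_B = 42.55.
ε = (ΔQ_A/Q̄_A)/(ΔP_B/P̄_B) = (1816/2967.0)/(-8.9/42.55) ≈ -2.926.

-2.926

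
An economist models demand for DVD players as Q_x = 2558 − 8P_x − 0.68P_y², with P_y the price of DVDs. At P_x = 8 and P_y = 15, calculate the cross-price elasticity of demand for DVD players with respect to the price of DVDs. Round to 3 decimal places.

At P_x = 8 and P_y = 15: Q_x = 2341.
∂Q_x/∂P_y = -1.36P_y = -1.36(15) = -20.4000.
ε = (∂Q_x/∂P_y)(P_y/Q_x) = -20.4000 × (15/2341) ≈ -0.131.

-0.131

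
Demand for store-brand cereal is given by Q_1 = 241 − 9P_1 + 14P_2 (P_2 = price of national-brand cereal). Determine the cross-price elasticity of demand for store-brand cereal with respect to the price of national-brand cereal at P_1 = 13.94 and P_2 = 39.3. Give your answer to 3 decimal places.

0.826

At P_1 = 13.94 and P_2 = 39.3: Q_1 = 665.74.
∂Q_1/∂P_2 = 14.
ε = (∂Q_1/∂P_2)(P_2/Q_1) = 14 × (39.3/665.74) ≈ 0.826.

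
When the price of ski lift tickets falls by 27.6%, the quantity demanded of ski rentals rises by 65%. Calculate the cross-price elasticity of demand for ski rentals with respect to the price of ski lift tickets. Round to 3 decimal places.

ε = (%ΔQ of ski rentals) / (%ΔP of ski lift tickets) = (65%) / (-27.6%) ≈ -2.355.

-2.355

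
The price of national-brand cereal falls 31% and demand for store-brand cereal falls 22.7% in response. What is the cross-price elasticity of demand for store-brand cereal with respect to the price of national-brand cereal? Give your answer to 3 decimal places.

ε = (%ΔQ of store-brand cereal) / (%ΔP of national-brand cereal) = (-22.7%) / (-31%) ≈ 0.732.
Positive cross-price elasticity: substitutes.

0.732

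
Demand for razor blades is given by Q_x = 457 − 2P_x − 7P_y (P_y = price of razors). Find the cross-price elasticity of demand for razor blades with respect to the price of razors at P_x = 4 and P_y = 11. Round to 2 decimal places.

-0.21

At P_x = 4 and P_y = 11: Q_x = 372.
∂Q_x/∂P_y = -7.
ε = (∂Q_x/∂P_y)(P_y/Q_x) = -7 × (11/372) ≈ -0.21.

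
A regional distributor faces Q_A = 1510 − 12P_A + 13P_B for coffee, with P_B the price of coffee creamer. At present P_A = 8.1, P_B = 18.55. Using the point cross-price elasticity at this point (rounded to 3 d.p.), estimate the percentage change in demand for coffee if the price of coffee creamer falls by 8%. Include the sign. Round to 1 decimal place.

-1.2%

At P_A = 8.1, P_B = 18.55: Q_A = 1653.95.
∂Q_A/∂P_B = 13.
ε = (∂Q_A/∂P_B)(P_B/Q_A) = 13.0000 × 18.55/1653.95 ≈ 0.146.
%ΔQ_A ≈ ε × %ΔP_B = 0.146 × (-8%) = -1.2%.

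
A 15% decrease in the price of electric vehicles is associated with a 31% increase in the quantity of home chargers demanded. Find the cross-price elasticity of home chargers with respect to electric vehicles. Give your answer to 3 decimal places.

ε = (%ΔQ of home chargers) / (%ΔP of electric vehicles) = (31%) / (-15%) ≈ -2.067.

-2.067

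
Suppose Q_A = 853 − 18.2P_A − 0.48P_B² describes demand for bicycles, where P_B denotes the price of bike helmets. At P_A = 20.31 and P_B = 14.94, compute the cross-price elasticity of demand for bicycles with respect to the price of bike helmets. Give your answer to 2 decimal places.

At P_A = 20.31 and P_B = 14.94: Q_A = 376.220.
∂Q_A/∂P_B = -0.96P_B = -0.96(14.94) = -14.3424.
ε = (∂Q_A/∂P_B)(P_B/Q_A) = -14.3424 × (14.94/376.220) ≈ -0.57.

-0.57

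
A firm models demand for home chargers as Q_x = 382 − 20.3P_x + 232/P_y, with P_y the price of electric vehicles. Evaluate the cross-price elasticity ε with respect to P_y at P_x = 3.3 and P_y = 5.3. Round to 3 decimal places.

At P_x = 3.3 and P_y = 5.3: Q_x = 358.784.
∂Q_x/∂P_y = −232/P_y² = -8.2592.
ε = (∂Q_x/∂P_y)(P_y/Q_x) = -8.2592 × (5.3/358.784) ≈ -0.122.
ε < 0: complements.

-0.122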